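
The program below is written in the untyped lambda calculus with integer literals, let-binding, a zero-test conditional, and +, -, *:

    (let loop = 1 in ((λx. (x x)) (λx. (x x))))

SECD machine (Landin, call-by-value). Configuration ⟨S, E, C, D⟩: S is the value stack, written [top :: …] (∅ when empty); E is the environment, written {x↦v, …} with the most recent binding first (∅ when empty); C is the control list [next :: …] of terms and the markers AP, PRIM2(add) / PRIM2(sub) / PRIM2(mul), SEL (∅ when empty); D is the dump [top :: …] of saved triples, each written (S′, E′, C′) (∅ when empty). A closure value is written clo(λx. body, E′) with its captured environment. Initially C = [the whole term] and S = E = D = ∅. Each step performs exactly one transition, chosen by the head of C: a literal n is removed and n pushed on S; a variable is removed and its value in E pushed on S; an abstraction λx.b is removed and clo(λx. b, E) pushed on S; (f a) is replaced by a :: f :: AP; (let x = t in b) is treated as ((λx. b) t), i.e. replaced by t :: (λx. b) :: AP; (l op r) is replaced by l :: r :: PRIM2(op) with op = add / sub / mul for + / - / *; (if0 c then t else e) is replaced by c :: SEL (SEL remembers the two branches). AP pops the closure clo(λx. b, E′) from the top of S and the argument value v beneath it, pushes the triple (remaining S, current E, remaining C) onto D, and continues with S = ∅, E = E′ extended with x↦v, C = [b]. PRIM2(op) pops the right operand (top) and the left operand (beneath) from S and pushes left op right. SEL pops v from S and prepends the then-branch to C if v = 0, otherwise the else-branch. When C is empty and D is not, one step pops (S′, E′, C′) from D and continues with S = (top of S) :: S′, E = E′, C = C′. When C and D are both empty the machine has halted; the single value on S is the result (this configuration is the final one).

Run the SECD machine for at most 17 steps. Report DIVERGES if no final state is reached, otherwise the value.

Answer: DIVERGES (no final state within 17 steps)

Derivation:
[0] ⟨S=∅; E=∅; C=[(let loop = 1 in ((λx. (x x)) (λx. (x x))))]; D=∅⟩
[1] ⟨S=∅; E=∅; C=[1 :: (λloop. ((λx. (x x)) (λx. (x x)))) :: AP]; D=∅⟩
[2] ⟨S=[1]; E=∅; C=[(λloop. ((λx. (x x)) (λx. (x x)))) :: AP]; D=∅⟩
[3] ⟨S=[clo(λloop. ((λx. (x x)) (λx. (x x))), ∅) :: 1]; E=∅; C=[AP]; D=∅⟩
[4] ⟨S=∅; E={loop↦1}; C=[((λx. (x x)) (λx. (x x)))]; D=[(∅, ∅, ∅)]⟩
[5] ⟨S=∅; E={loop↦1}; C=[(λx. (x x)) :: (λx. (x x)) :: AP]; D=[(∅, ∅, ∅)]⟩
[6] ⟨S=[clo(λx. (x x), {loop↦1})]; E={loop↦1}; C=[(λx. (x x)) :: AP]; D=[(∅, ∅, ∅)]⟩
[7] ⟨S=[clo(λx. (x x), {loop↦1}) :: clo(λx. (x x), {loop↦1})]; E={loop↦1}; C=[AP]; D=[(∅, ∅, ∅)]⟩
[8] ⟨S=∅; E={x↦clo(λx. (x x), {loop↦1}), loop↦1}; C=[(x x)]; D=[(∅, {loop↦1}, ∅) :: (∅, ∅, ∅)]⟩
[9] ⟨S=∅; E={x↦clo(λx. (x x), {loop↦1}), loop↦1}; C=[x :: x :: AP]; D=[(∅, {loop↦1}, ∅) :: (∅, ∅, ∅)]⟩
[10] ⟨S=[clo(λx. (x x), {loop↦1})]; E={x↦clo(λx. (x x), {loop↦1}), loop↦1}; C=[x :: AP]; D=[(∅, {loop↦1}, ∅) :: (∅, ∅, ∅)]⟩
[11] ⟨S=[clo(λx. (x x), {loop↦1}) :: clo(λx. (x x), {loop↦1})]; E={x↦clo(λx. (x x), {loop↦1}), loop↦1}; C=[AP]; D=[(∅, {loop↦1}, ∅) :: (∅, ∅, ∅)]⟩
[12] ⟨S=∅; E={x↦clo(λx. (x x), {loop↦1}), loop↦1}; C=[(x x)]; D=[(∅, {x↦clo(λx. (x x), {loop↦1}), loop↦1}, ∅) :: (∅, {loop↦1}, ∅) :: (∅, ∅, ∅)]⟩
[13] ⟨S=∅; E={x↦clo(λx. (x x), {loop↦1}), loop↦1}; C=[x :: x :: AP]; D=[(∅, {x↦clo(λx. (x x), {loop↦1}), loop↦1}, ∅) :: (∅, {loop↦1}, ∅) :: (∅, ∅, ∅)]⟩
[14] ⟨S=[clo(λx. (x x), {loop↦1})]; E={x↦clo(λx. (x x), {loop↦1}), loop↦1}; C=[x :: AP]; D=[(∅, {x↦clo(λx. (x x), {loop↦1}), loop↦1}, ∅) :: (∅, {loop↦1}, ∅) :: (∅, ∅, ∅)]⟩
[15] ⟨S=[clo(λx. (x x), {loop↦1}) :: clo(λx. (x x), {loop↦1})]; E={x↦clo(λx. (x x), {loop↦1}), loop↦1}; C=[AP]; D=[(∅, {x↦clo(λx. (x x), {loop↦1}), loop↦1}, ∅) :: (∅, {loop↦1}, ∅) :: (∅, ∅, ∅)]⟩
[16] ⟨S=∅; E={x↦clo(λx. (x x), {loop↦1}), loop↦1}; C=[(x x)]; D=[(∅, {x↦clo(λx. (x x), {loop↦1}), loop↦1}, ∅) :: (∅, {x↦clo(λx. (x x), {loop↦1}), loop↦1}, ∅) :: (∅, {loop↦1}, ∅) :: (∅, ∅, ∅)]⟩
[17] ⟨S=∅; E={x↦clo(λx. (x x), {loop↦1}), loop↦1}; C=[x :: x :: AP]; D=[(∅, {x↦clo(λx. (x x), {loop↦1}), loop↦1}, ∅) :: (∅, {x↦clo(λx. (x x), {loop↦1}), loop↦1}, ∅) :: (∅, {loop↦1}, ∅) :: (∅, ∅, ∅)]⟩
→ 17 transitions taken and the configuration is still not final: no result within 17 steps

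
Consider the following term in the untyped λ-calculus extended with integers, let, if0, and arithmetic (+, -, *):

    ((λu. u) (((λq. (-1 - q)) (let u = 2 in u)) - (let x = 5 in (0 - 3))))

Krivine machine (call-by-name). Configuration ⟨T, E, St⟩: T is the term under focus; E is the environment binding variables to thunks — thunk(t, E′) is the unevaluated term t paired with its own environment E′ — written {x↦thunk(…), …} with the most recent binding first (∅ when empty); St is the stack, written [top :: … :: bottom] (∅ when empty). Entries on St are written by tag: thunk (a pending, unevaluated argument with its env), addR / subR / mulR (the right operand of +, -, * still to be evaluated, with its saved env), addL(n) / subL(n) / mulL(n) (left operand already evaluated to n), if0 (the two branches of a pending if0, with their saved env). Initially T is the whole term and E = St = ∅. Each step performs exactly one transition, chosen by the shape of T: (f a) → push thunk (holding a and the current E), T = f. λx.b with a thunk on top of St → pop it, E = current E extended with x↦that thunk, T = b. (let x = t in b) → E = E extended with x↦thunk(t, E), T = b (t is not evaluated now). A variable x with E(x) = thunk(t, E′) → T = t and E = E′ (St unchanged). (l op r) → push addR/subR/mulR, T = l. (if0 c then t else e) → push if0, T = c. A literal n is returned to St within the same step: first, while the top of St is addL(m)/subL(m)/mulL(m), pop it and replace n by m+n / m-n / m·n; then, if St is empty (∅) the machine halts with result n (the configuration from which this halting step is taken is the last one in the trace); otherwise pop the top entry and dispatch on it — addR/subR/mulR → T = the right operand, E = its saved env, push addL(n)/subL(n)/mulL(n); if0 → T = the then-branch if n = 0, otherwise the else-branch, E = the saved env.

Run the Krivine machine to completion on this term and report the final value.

[0] <T=((λu. u) (((λq. (-1 - q)) (let u = 2 in u)) - (let x = 5 in (0 - 3)))), E=∅, St=∅>
[1] <T=(λu. u), E=∅, St=[thunk]>
[2] <T=u, E={u↦thunk((((λq. (-1 - q)) (let u = 2 in u)) - (let x = 5 in (0 - 3))), ∅)}, St=∅>
[3] <T=(((λq. (-1 - q)) (let u = 2 in u)) - (let x = 5 in (0 - 3))), E=∅, St=∅>
[4] <T=((λq. (-1 - q)) (let u = 2 in u)), E=∅, St=[subR]>
[5] <T=(λq. (-1 - q)), E=∅, St=[thunk :: subR]>
[6] <T=(-1 - q), E={q↦thunk((let u = 2 in u), ∅)}, St=[subR]>
[7] <T=-1, E={q↦thunk((let u = 2 in u), ∅)}, St=[subR :: subR]>
[8] <T=q, E={q↦thunk((let u = 2 in u), ∅)}, St=[subL(-1) :: subR]>
[9] <T=(let u = 2 in u), E=∅, St=[subL(-1) :: subR]>
[10] <T=u, E={u↦thunk(2, ∅)}, St=[subL(-1) :: subR]>
[11] <T=2, E=∅, St=[subL(-1) :: subR]>
[12] <T=(let x = 5 in (0 - 3)), E=∅, St=[subL(-3)]>
[13] <T=(0 - 3), E={x↦thunk(5, ∅)}, St=[subL(-3)]>
[14] <T=0, E={x↦thunk(5, ∅)}, St=[subR :: subL(-3)]>
[15] <T=3, E={x↦thunk(5, ∅)}, St=[subL(0) :: subL(-3)]>
→ final value 0

Answer: 0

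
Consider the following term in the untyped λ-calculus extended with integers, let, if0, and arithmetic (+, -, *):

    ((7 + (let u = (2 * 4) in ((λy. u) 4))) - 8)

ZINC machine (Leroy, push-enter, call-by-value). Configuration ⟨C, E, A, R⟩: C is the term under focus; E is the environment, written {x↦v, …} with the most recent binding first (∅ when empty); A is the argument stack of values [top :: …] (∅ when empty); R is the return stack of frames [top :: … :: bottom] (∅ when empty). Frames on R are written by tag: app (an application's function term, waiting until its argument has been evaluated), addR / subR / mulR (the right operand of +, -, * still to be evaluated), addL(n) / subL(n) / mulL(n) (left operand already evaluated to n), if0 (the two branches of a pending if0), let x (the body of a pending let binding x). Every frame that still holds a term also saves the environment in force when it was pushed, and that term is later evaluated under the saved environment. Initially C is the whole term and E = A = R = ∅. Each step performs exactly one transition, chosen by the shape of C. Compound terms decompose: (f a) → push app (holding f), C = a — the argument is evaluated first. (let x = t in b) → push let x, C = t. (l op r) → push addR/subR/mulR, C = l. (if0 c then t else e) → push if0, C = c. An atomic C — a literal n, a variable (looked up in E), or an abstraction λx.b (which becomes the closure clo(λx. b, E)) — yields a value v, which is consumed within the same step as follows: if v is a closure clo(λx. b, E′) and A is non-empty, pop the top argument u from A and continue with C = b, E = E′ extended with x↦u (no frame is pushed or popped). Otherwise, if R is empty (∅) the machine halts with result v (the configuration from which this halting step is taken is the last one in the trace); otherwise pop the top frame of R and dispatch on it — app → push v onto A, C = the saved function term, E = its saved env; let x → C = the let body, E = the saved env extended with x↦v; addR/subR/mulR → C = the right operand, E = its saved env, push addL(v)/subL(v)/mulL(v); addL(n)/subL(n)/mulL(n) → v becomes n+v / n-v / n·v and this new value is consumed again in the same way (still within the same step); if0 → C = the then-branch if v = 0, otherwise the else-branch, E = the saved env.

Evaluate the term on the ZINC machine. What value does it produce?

Answer: 7

Machine steps:
t=0: <C=((7 + (let u = (2 * 4) in ((λy. u) 4))) - 8), E=∅, A=∅, R=∅>
t=1: <C=(7 + (let u = (2 * 4) in ((λy. u) 4))), E=∅, A=∅, R=[subR]>
t=2: <C=7, E=∅, A=∅, R=[addR :: subR]>
t=3: <C=(let u = (2 * 4) in ((λy. u) 4)), E=∅, A=∅, R=[addL(7) :: subR]>
t=4: <C=(2 * 4), E=∅, A=∅, R=[let u :: addL(7) :: subR]>
t=5: <C=2, E=∅, A=∅, R=[mulR :: let u :: addL(7) :: subR]>
t=6: <C=4, E=∅, A=∅, R=[mulL(2) :: let u :: addL(7) :: subR]>
t=7: <C=((λy. u) 4), E={u↦8}, A=∅, R=[addL(7) :: subR]>
t=8: <C=4, E={u↦8}, A=∅, R=[app :: addL(7) :: subR]>
t=9: <C=(λy. u), E={u↦8}, A=[4], R=[addL(7) :: subR]>
t=10: <C=u, E={y↦4, u↦8}, A=∅, R=[addL(7) :: subR]>
t=11: <C=8, E=∅, A=∅, R=[subL(15)]>
→ final value 7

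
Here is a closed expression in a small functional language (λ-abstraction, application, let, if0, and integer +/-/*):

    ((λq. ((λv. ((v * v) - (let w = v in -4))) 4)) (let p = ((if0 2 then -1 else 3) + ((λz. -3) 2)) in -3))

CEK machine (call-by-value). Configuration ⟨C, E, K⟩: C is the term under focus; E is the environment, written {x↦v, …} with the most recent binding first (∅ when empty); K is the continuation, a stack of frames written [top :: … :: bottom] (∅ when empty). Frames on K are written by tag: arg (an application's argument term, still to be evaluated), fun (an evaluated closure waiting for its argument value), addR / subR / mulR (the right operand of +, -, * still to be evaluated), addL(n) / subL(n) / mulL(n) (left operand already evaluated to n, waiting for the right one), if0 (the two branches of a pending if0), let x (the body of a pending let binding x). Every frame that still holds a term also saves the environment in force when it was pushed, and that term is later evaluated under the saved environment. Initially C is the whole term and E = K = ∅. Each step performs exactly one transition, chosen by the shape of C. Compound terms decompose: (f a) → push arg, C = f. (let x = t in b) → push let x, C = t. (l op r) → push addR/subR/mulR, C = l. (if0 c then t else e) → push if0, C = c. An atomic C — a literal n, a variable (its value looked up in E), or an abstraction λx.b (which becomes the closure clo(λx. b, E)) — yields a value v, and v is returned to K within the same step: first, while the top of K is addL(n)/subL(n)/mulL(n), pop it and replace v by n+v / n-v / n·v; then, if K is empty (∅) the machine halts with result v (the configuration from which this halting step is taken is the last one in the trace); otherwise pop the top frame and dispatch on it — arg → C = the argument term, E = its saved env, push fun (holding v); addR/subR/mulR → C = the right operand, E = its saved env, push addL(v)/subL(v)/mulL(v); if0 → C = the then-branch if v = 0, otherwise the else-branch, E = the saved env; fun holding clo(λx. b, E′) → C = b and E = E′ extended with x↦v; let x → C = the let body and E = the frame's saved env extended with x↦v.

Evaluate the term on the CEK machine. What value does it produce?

0. ⟨C=((λq. ((λv. ((v * v) - (let w = v in -4))) 4)) (let p = ((if0 2 then -1 else 3) + ((λz. -3) 2)) in -3)); E=∅; K=∅⟩
1. ⟨C=(λq. ((λv. ((v * v) - (let w = v in -4))) 4)); E=∅; K=[arg]⟩
2. ⟨C=(let p = ((if0 2 then -1 else 3) + ((λz. -3) 2)) in -3); E=∅; K=[fun]⟩
3. ⟨C=((if0 2 then -1 else 3) + ((λz. -3) 2)); E=∅; K=[let p :: fun]⟩
4. ⟨C=(if0 2 then -1 else 3); E=∅; K=[addR :: let p :: fun]⟩
5. ⟨C=2; E=∅; K=[if0 :: addR :: let p :: fun]⟩
6. ⟨C=3; E=∅; K=[addR :: let p :: fun]⟩
7. ⟨C=((λz. -3) 2); E=∅; K=[addL(3) :: let p :: fun]⟩
8. ⟨C=(λz. -3); E=∅; K=[arg :: addL(3) :: let p :: fun]⟩
9. ⟨C=2; E=∅; K=[fun :: addL(3) :: let p :: fun]⟩
10. ⟨C=-3; E={z↦2}; K=[addL(3) :: let p :: fun]⟩
11. ⟨C=-3; E={p↦0}; K=[fun]⟩
12. ⟨C=((λv. ((v * v) - (let w = v in -4))) 4); E={q↦-3}; K=∅⟩
13. ⟨C=(λv. ((v * v) - (let w = v in -4))); E={q↦-3}; K=[arg]⟩
14. ⟨C=4; E={q↦-3}; K=[fun]⟩
15. ⟨C=((v * v) - (let w = v in -4)); E={v↦4, q↦-3}; K=∅⟩
16. ⟨C=(v * v); E={v↦4, q↦-3}; K=[subR]⟩
17. ⟨C=v; E={v↦4, q↦-3}; K=[mulR :: subR]⟩
18. ⟨C=v; E={v↦4, q↦-3}; K=[mulL(4) :: subR]⟩
19. ⟨C=(let w = v in -4); E={v↦4, q↦-3}; K=[subL(16)]⟩
20. ⟨C=v; E={v↦4, q↦-3}; K=[let w :: subL(16)]⟩
21. ⟨C=-4; E={w↦4, v↦4, q↦-3}; K=[subL(16)]⟩
→ final value 20

Answer: 20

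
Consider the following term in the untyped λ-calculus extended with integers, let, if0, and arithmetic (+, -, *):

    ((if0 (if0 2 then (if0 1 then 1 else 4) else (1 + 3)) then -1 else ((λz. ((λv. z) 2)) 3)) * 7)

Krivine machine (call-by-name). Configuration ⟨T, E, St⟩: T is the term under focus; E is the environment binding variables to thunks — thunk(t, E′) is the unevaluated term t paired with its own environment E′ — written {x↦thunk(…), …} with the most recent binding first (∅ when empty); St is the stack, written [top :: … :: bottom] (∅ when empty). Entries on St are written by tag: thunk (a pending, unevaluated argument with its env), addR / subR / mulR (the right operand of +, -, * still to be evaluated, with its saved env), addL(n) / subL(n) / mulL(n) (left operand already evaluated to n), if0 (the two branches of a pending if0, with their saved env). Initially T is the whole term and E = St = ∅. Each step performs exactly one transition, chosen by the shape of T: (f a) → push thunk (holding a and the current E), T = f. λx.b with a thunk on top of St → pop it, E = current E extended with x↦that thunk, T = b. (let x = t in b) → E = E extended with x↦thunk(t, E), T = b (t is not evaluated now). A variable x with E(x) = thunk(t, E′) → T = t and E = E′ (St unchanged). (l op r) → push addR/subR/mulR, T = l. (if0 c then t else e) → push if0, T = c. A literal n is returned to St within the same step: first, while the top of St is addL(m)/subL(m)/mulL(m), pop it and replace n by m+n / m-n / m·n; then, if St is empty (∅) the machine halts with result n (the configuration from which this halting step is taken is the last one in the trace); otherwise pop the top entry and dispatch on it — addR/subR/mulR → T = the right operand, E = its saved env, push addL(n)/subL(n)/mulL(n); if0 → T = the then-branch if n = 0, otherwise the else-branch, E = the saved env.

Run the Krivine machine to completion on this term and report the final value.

Answer: 21

Execution trace:
step 0: <T=((if0 (if0 2 then (if0 1 then 1 else 4) else (1 + 3)) then -1 else ((λz. ((λv. z) 2)) 3)) * 7), E=∅, St=∅>
step 1: <T=(if0 (if0 2 then (if0 1 then 1 else 4) else (1 + 3)) then -1 else ((λz. ((λv. z) 2)) 3)), E=∅, St=[mulR]>
step 2: <T=(if0 2 then (if0 1 then 1 else 4) else (1 + 3)), E=∅, St=[if0 :: mulR]>
step 3: <T=2, E=∅, St=[if0 :: if0 :: mulR]>
step 4: <T=(1 + 3), E=∅, St=[if0 :: mulR]>
step 5: <T=1, E=∅, St=[addR :: if0 :: mulR]>
step 6: <T=3, E=∅, St=[addL(1) :: if0 :: mulR]>
step 7: <T=((λz. ((λv. z) 2)) 3), E=∅, St=[mulR]>
step 8: <T=(λz. ((λv. z) 2)), E=∅, St=[thunk :: mulR]>
step 9: <T=((λv. z) 2), E={z↦thunk(3, ∅)}, St=[mulR]>
step 10: <T=(λv. z), E={z↦thunk(3, ∅)}, St=[thunk :: mulR]>
step 11: <T=z, E={v↦thunk(2, {z↦thunk(3, ∅)}), z↦thunk(3, ∅)}, St=[mulR]>
step 12: <T=3, E=∅, St=[mulR]>
step 13: <T=7, E=∅, St=[mulL(3)]>
→ final value 21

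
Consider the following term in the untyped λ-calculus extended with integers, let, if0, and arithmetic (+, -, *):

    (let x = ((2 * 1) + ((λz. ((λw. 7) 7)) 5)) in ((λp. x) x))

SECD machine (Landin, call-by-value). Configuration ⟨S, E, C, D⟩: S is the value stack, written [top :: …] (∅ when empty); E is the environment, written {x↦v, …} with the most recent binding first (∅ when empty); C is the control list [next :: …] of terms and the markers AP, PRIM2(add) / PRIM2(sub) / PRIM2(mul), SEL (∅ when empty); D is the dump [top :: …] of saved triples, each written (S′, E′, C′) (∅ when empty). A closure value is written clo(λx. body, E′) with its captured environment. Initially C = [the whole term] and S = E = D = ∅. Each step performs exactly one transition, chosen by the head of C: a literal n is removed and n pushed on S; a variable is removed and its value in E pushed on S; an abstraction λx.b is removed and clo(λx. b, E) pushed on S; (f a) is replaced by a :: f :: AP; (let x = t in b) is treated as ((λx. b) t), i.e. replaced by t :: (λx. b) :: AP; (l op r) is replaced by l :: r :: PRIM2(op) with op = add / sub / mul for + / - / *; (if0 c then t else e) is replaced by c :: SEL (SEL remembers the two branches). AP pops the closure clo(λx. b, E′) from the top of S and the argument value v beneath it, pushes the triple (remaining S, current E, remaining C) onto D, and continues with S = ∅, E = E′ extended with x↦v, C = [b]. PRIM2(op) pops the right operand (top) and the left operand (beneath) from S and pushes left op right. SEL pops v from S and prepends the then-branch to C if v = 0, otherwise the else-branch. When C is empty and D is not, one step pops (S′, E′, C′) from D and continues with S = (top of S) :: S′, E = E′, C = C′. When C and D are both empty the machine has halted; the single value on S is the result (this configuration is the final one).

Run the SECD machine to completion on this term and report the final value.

Answer: 9

Machine steps:
step 0: ⟨S=∅; E=∅; C=[(let x = ((2 * 1) + ((λz. ((λw. 7) 7)) 5)) in ((λp. x) x))]; D=∅⟩
step 1: ⟨S=∅; E=∅; C=[((2 * 1) + ((λz. ((λw. 7) 7)) 5)) :: (λx. ((λp. x) x)) :: AP]; D=∅⟩
step 2: ⟨S=∅; E=∅; C=[(2 * 1) :: ((λz. ((λw. 7) 7)) 5) :: PRIM2(add) :: (λx. ((λp. x) x)) :: AP]; D=∅⟩
step 3: ⟨S=∅; E=∅; C=[2 :: 1 :: PRIM2(mul) :: ((λz. ((λw. 7) 7)) 5) :: PRIM2(add) :: (λx. ((λp. x) x)) :: AP]; D=∅⟩
step 4: ⟨S=[2]; E=∅; C=[1 :: PRIM2(mul) :: ((λz. ((λw. 7) 7)) 5) :: PRIM2(add) :: (λx. ((λp. x) x)) :: AP]; D=∅⟩
step 5: ⟨S=[1 :: 2]; E=∅; C=[PRIM2(mul) :: ((λz. ((λw. 7) 7)) 5) :: PRIM2(add) :: (λx. ((λp. x) x)) :: AP]; D=∅⟩
step 6: ⟨S=[2]; E=∅; C=[((λz. ((λw. 7) 7)) 5) :: PRIM2(add) :: (λx. ((λp. x) x)) :: AP]; D=∅⟩
step 7: ⟨S=[2]; E=∅; C=[5 :: (λz. ((λw. 7) 7)) :: AP :: PRIM2(add) :: (λx. ((λp. x) x)) :: AP]; D=∅⟩
step 8: ⟨S=[5 :: 2]; E=∅; C=[(λz. ((λw. 7) 7)) :: AP :: PRIM2(add) :: (λx. ((λp. x) x)) :: AP]; D=∅⟩
step 9: ⟨S=[clo(λz. ((λw. 7) 7), ∅) :: 5 :: 2]; E=∅; C=[AP :: PRIM2(add) :: (λx. ((λp. x) x)) :: AP]; D=∅⟩
step 10: ⟨S=∅; E={z↦5}; C=[((λw. 7) 7)]; D=[([2], ∅, [PRIM2(add) :: (λx. ((λp. x) x)) :: AP])]⟩
step 11: ⟨S=∅; E={z↦5}; C=[7 :: (λw. 7) :: AP]; D=[([2], ∅, [PRIM2(add) :: (λx. ((λp. x) x)) :: AP])]⟩
step 12: ⟨S=[7]; E={z↦5}; C=[(λw. 7) :: AP]; D=[([2], ∅, [PRIM2(add) :: (λx. ((λp. x) x)) :: AP])]⟩
step 13: ⟨S=[clo(λw. 7, {z↦5}) :: 7]; E={z↦5}; C=[AP]; D=[([2], ∅, [PRIM2(add) :: (λx. ((λp. x) x)) :: AP])]⟩
step 14: ⟨S=∅; E={w↦7, z↦5}; C=[7]; D=[(∅, {z↦5}, ∅) :: ([2], ∅, [PRIM2(add) :: (λx. ((λp. x) x)) :: AP])]⟩
step 15: ⟨S=[7]; E={w↦7, z↦5}; C=∅; D=[(∅, {z↦5}, ∅) :: ([2], ∅, [PRIM2(add) :: (λx. ((λp. x) x)) :: AP])]⟩
step 16: ⟨S=[7]; E={z↦5}; C=∅; D=[([2], ∅, [PRIM2(add) :: (λx. ((λp. x) x)) :: AP])]⟩
step 17: ⟨S=[7 :: 2]; E=∅; C=[PRIM2(add) :: (λx. ((λp. x) x)) :: AP]; D=∅⟩
step 18: ⟨S=[9]; E=∅; C=[(λx. ((λp. x) x)) :: AP]; D=∅⟩
step 19: ⟨S=[clo(λx. ((λp. x) x), ∅) :: 9]; E=∅; C=[AP]; D=∅⟩
step 20: ⟨S=∅; E={x↦9}; C=[((λp. x) x)]; D=[(∅, ∅, ∅)]⟩
step 21: ⟨S=∅; E={x↦9}; C=[x :: (λp. x) :: AP]; D=[(∅, ∅, ∅)]⟩
step 22: ⟨S=[9]; E={x↦9}; C=[(λp. x) :: AP]; D=[(∅, ∅, ∅)]⟩
step 23: ⟨S=[clo(λp. x, {x↦9}) :: 9]; E={x↦9}; C=[AP]; D=[(∅, ∅, ∅)]⟩
step 24: ⟨S=∅; E={p↦9, x↦9}; C=[x]; D=[(∅, {x↦9}, ∅) :: (∅, ∅, ∅)]⟩
step 25: ⟨S=[9]; E={p↦9, x↦9}; C=∅; D=[(∅, {x↦9}, ∅) :: (∅, ∅, ∅)]⟩
step 26: ⟨S=[9]; E={x↦9}; C=∅; D=[(∅, ∅, ∅)]⟩
step 27: ⟨S=[9]; E=∅; C=∅; D=∅⟩
→ final value 9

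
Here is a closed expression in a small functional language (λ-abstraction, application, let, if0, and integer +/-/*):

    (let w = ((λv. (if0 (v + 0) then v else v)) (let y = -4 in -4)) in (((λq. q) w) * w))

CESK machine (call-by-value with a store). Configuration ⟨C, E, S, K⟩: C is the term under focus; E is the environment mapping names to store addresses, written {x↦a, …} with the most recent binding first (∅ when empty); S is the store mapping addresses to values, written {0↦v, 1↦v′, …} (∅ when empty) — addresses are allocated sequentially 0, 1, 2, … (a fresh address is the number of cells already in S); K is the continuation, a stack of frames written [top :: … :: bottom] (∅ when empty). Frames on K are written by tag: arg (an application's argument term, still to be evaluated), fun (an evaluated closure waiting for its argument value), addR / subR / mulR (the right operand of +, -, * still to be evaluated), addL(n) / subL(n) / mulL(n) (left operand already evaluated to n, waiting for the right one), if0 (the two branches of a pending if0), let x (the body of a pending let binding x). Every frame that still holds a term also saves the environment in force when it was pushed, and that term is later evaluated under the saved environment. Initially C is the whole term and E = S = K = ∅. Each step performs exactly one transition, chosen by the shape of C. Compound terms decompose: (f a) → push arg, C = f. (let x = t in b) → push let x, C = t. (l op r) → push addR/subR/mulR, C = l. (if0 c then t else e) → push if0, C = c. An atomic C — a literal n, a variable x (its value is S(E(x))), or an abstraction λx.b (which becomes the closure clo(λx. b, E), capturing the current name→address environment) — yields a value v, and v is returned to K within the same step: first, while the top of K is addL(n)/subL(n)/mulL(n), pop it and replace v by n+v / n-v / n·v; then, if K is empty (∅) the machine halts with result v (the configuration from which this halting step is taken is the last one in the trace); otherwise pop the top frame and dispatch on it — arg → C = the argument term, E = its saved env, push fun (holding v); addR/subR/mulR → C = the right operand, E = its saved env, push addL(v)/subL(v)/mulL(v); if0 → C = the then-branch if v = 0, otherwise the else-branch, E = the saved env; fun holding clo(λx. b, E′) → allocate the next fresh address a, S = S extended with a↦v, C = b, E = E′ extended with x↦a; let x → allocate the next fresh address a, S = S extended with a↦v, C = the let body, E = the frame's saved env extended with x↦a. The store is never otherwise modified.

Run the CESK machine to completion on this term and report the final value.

Answer: 16

Execution trace:
[0] [C=(let w = ((λv. (if0 (v + 0) then v else v)) (let y = -4 in -4)) in (((λq. q) w) * w)) | E=∅ | S=∅ | K=∅]
[1] [C=((λv. (if0 (v + 0) then v else v)) (let y = -4 in -4)) | E=∅ | S=∅ | K=[let w]]
[2] [C=(λv. (if0 (v + 0) then v else v)) | E=∅ | S=∅ | K=[arg :: let w]]
[3] [C=(let y = -4 in -4) | E=∅ | S=∅ | K=[fun :: let w]]
[4] [C=-4 | E=∅ | S=∅ | K=[let y :: fun :: let w]]
[5] [C=-4 | E={y↦0} | S={0↦-4} | K=[fun :: let w]]
[6] [C=(if0 (v + 0) then v else v) | E={v↦1} | S={0↦-4, 1↦-4} | K=[let w]]
[7] [C=(v + 0) | E={v↦1} | S={0↦-4, 1↦-4} | K=[if0 :: let w]]
[8] [C=v | E={v↦1} | S={0↦-4, 1↦-4} | K=[addR :: if0 :: let w]]
[9] [C=0 | E={v↦1} | S={0↦-4, 1↦-4} | K=[addL(-4) :: if0 :: let w]]
[10] [C=v | E={v↦1} | S={0↦-4, 1↦-4} | K=[let w]]
[11] [C=(((λq. q) w) * w) | E={w↦2} | S={0↦-4, 1↦-4, 2↦-4} | K=∅]
[12] [C=((λq. q) w) | E={w↦2} | S={0↦-4, 1↦-4, 2↦-4} | K=[mulR]]
[13] [C=(λq. q) | E={w↦2} | S={0↦-4, 1↦-4, 2↦-4} | K=[arg :: mulR]]
[14] [C=w | E={w↦2} | S={0↦-4, 1↦-4, 2↦-4} | K=[fun :: mulR]]
[15] [C=q | E={q↦3, w↦2} | S={0↦-4, 1↦-4, 2↦-4, 3↦-4} | K=[mulR]]
[16] [C=w | E={w↦2} | S={0↦-4, 1↦-4, 2↦-4, 3↦-4} | K=[mulL(-4)]]
→ final value 16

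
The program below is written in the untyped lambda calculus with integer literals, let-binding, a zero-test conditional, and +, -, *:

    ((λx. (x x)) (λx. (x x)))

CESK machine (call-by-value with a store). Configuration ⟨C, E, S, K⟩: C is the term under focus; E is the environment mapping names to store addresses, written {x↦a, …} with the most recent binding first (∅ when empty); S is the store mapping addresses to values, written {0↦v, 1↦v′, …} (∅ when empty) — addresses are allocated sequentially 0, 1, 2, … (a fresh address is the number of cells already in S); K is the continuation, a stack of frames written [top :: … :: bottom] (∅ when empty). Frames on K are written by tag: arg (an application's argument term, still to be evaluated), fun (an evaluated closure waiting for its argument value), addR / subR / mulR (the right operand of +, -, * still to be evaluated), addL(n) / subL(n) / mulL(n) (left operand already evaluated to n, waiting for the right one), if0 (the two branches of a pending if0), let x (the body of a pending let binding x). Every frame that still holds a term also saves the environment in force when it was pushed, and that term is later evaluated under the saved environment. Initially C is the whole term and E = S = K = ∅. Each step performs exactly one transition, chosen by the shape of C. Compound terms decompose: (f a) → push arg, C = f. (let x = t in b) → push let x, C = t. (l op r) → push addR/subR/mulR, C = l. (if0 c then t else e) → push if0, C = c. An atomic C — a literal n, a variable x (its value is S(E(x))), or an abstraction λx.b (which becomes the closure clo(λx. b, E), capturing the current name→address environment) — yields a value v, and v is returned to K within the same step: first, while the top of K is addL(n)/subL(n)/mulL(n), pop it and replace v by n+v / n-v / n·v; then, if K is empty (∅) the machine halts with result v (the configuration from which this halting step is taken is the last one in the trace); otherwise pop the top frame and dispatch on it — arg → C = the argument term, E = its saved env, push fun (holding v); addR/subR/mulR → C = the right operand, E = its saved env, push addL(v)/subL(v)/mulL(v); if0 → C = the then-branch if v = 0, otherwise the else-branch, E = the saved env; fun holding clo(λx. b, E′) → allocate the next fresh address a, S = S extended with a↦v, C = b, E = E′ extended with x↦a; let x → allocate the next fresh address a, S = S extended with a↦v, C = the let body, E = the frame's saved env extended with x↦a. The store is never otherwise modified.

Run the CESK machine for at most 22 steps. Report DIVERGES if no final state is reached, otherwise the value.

Answer: DIVERGES (no final state within 22 steps)

Machine steps:
t=0: <C=((λx. (x x)) (λx. (x x))), E=∅, S=∅, K=∅>
t=1: <C=(λx. (x x)), E=∅, S=∅, K=[arg]>
t=2: <C=(λx. (x x)), E=∅, S=∅, K=[fun]>
t=3: <C=(x x), E={x↦0}, S={0↦clo(λx. (x x), ∅)}, K=∅>
t=4: <C=x, E={x↦0}, S={0↦clo(λx. (x x), ∅)}, K=[arg]>
t=5: <C=x, E={x↦0}, S={0↦clo(λx. (x x), ∅)}, K=[fun]>
t=6: <C=(x x), E={x↦1}, S={0↦clo(λx. (x x), ∅), 1↦clo(λx. (x x), ∅)}, K=∅>
t=7: <C=x, E={x↦1}, S={0↦clo(λx. (x x), ∅), 1↦clo(λx. (x x), ∅)}, K=[arg]>
t=8: <C=x, E={x↦1}, S={0↦clo(λx. (x x), ∅), 1↦clo(λx. (x x), ∅)}, K=[fun]>
t=9: <C=(x x), E={x↦2}, S={0↦clo(λx. (x x), ∅), 1↦clo(λx. (x x), ∅), 2↦clo(λx. (x x), ∅)}, K=∅>
t=10: <C=x, E={x↦2}, S={0↦clo(λx. (x x), ∅), 1↦clo(λx. (x x), ∅), 2↦clo(λx. (x x), ∅)}, K=[arg]>
t=11: <C=x, E={x↦2}, S={0↦clo(λx. (x x), ∅), 1↦clo(λx. (x x), ∅), 2↦clo(λx. (x x), ∅)}, K=[fun]>
t=12: <C=(x x), E={x↦3}, S={0↦clo(λx. (x x), ∅), 1↦clo(λx. (x x), ∅), 2↦clo(λx. (x x), ∅), 3↦clo(λx. (x x), ∅)}, K=∅>
t=13: <C=x, E={x↦3}, S={0↦clo(λx. (x x), ∅), 1↦clo(λx. (x x), ∅), 2↦clo(λx. (x x), ∅), 3↦clo(λx. (x x), ∅)}, K=[arg]>
t=14: <C=x, E={x↦3}, S={0↦clo(λx. (x x), ∅), 1↦clo(λx. (x x), ∅), 2↦clo(λx. (x x), ∅), 3↦clo(λx. (x x), ∅)}, K=[fun]>
t=15: <C=(x x), E={x↦4}, S={0↦clo(λx. (x x), ∅), 1↦clo(λx. (x x), ∅), 2↦clo(λx. (x x), ∅), 3↦clo(λx. (x x), ∅), 4↦clo(λx. (x x), ∅)}, K=∅>
t=16: <C=x, E={x↦4}, S={0↦clo(λx. (x x), ∅), 1↦clo(λx. (x x), ∅), 2↦clo(λx. (x x), ∅), 3↦clo(λx. (x x), ∅), 4↦clo(λx. (x x), ∅)}, K=[arg]>
t=17: <C=x, E={x↦4}, S={0↦clo(λx. (x x), ∅), 1↦clo(λx. (x x), ∅), 2↦clo(λx. (x x), ∅), 3↦clo(λx. (x x), ∅), 4↦clo(λx. (x x), ∅)}, K=[fun]>
t=18: <C=(x x), E={x↦5}, S={0↦clo(λx. (x x), ∅), 1↦clo(λx. (x x), ∅), 2↦clo(λx. (x x), ∅), 3↦clo(λx. (x x), ∅), 4↦clo(λx. (x x), ∅), 5↦clo(λx. (x x), ∅)}, K=∅>
t=19: <C=x, E={x↦5}, S={0↦clo(λx. (x x), ∅), 1↦clo(λx. (x x), ∅), 2↦clo(λx. (x x), ∅), 3↦clo(λx. (x x), ∅), 4↦clo(λx. (x x), ∅), 5↦clo(λx. (x x), ∅)}, K=[arg]>
t=20: <C=x, E={x↦5}, S={0↦clo(λx. (x x), ∅), 1↦clo(λx. (x x), ∅), 2↦clo(λx. (x x), ∅), 3↦clo(λx. (x x), ∅), 4↦clo(λx. (x x), ∅), 5↦clo(λx. (x x), ∅)}, K=[fun]>
t=21: <C=(x x), E={x↦6}, S={0↦clo(λx. (x x), ∅), 1↦clo(λx. (x x), ∅), 2↦clo(λx. (x x), ∅), 3↦clo(λx. (x x), ∅), 4↦clo(λx. (x x), ∅), 5↦clo(λx. (x x), ∅), 6↦clo(λx. (x x), ∅)}, K=∅>
t=22: <C=x, E={x↦6}, S={0↦clo(λx. (x x), ∅), 1↦clo(λx. (x x), ∅), 2↦clo(λx. (x x), ∅), 3↦clo(λx. (x x), ∅), 4↦clo(λx. (x x), ∅), 5↦clo(λx. (x x), ∅), 6↦clo(λx. (x x), ∅)}, K=[arg]>
→ 22 transitions taken and the configuration is still not final: no result within 22 steps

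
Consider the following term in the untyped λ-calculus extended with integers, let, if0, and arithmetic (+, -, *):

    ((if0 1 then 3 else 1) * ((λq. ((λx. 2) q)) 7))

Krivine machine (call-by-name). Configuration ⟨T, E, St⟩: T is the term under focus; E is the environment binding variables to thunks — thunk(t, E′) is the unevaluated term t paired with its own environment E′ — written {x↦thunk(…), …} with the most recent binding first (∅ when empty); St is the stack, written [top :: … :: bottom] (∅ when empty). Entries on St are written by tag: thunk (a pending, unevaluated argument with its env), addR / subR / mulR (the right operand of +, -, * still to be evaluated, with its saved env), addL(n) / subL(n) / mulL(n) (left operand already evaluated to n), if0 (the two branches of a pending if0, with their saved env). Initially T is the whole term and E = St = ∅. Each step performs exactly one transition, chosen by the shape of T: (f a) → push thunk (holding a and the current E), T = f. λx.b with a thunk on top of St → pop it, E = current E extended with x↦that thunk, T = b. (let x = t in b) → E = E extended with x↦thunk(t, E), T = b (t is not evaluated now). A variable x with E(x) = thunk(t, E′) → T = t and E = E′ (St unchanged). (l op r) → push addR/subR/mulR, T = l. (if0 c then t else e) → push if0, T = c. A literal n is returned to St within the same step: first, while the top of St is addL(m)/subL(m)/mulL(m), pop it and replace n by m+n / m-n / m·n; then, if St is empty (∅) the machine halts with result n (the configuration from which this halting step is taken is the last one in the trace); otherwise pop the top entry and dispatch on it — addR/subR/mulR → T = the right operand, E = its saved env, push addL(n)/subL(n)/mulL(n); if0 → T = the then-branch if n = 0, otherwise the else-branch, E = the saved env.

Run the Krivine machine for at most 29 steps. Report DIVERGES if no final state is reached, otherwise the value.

Answer: 2

Execution trace:
t=0: <T=((if0 1 then 3 else 1) * ((λq. ((λx. 2) q)) 7)), E=∅, St=∅>
t=1: <T=(if0 1 then 3 else 1), E=∅, St=[mulR]>
t=2: <T=1, E=∅, St=[if0 :: mulR]>
t=3: <T=1, E=∅, St=[mulR]>
t=4: <T=((λq. ((λx. 2) q)) 7), E=∅, St=[mulL(1)]>
t=5: <T=(λq. ((λx. 2) q)), E=∅, St=[thunk :: mulL(1)]>
t=6: <T=((λx. 2) q), E={q↦thunk(7, ∅)}, St=[mulL(1)]>
t=7: <T=(λx. 2), E={q↦thunk(7, ∅)}, St=[thunk :: mulL(1)]>
t=8: <T=2, E={x↦thunk(q, {q↦thunk(7, ∅)}), q↦thunk(7, ∅)}, St=[mulL(1)]>
→ final value 2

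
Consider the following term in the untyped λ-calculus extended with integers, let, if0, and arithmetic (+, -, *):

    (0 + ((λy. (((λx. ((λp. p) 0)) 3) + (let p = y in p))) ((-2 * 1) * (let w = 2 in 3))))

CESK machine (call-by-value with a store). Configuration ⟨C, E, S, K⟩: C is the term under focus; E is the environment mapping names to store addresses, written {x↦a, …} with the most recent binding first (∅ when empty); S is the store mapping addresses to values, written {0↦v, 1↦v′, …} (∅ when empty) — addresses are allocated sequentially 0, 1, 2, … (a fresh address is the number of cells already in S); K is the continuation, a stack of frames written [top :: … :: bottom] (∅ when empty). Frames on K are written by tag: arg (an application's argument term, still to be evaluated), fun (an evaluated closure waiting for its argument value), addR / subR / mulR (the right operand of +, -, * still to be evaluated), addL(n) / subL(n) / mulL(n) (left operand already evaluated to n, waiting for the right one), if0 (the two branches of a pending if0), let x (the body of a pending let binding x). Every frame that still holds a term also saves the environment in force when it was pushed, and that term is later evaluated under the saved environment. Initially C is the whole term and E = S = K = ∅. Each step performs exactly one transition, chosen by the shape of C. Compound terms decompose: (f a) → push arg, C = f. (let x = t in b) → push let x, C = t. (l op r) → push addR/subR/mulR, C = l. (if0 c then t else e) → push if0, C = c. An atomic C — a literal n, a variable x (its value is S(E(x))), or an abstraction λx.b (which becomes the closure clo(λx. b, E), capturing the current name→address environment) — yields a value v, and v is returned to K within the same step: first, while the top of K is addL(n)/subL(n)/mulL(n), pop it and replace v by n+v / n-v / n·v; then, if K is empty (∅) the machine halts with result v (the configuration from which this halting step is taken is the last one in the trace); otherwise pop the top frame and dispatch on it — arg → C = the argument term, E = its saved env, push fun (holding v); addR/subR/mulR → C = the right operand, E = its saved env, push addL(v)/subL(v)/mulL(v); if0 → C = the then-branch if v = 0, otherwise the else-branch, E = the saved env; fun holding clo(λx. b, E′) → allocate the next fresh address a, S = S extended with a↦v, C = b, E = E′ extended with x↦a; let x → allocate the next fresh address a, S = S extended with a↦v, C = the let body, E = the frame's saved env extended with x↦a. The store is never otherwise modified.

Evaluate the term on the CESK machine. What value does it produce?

Answer: -6

Execution trace:
step 0: <C=(0 + ((λy. (((λx. ((λp. p) 0)) 3) + (let p = y in p))) ((-2 * 1) * (let w = 2 in 3)))), E=∅, S=∅, K=∅>
step 1: <C=0, E=∅, S=∅, K=[addR]>
step 2: <C=((λy. (((λx. ((λp. p) 0)) 3) + (let p = y in p))) ((-2 * 1) * (let w = 2 in 3))), E=∅, S=∅, K=[addL(0)]>
step 3: <C=(λy. (((λx. ((λp. p) 0)) 3) + (let p = y in p))), E=∅, S=∅, K=[arg :: addL(0)]>
step 4: <C=((-2 * 1) * (let w = 2 in 3)), E=∅, S=∅, K=[fun :: addL(0)]>
step 5: <C=(-2 * 1), E=∅, S=∅, K=[mulR :: fun :: addL(0)]>
step 6: <C=-2, E=∅, S=∅, K=[mulR :: mulR :: fun :: addL(0)]>
step 7: <C=1, E=∅, S=∅, K=[mulL(-2) :: mulR :: fun :: addL(0)]>
step 8: <C=(let w = 2 in 3), E=∅, S=∅, K=[mulL(-2) :: fun :: addL(0)]>
step 9: <C=2, E=∅, S=∅, K=[let w :: mulL(-2) :: fun :: addL(0)]>
step 10: <C=3, E={w↦0}, S={0↦2}, K=[mulL(-2) :: fun :: addL(0)]>
step 11: <C=(((λx. ((λp. p) 0)) 3) + (let p = y in p)), E={y↦1}, S={0↦2, 1↦-6}, K=[addL(0)]>
step 12: <C=((λx. ((λp. p) 0)) 3), E={y↦1}, S={0↦2, 1↦-6}, K=[addR :: addL(0)]>
step 13: <C=(λx. ((λp. p) 0)), E={y↦1}, S={0↦2, 1↦-6}, K=[arg :: addR :: addL(0)]>
step 14: <C=3, E={y↦1}, S={0↦2, 1↦-6}, K=[fun :: addR :: addL(0)]>
step 15: <C=((λp. p) 0), E={x↦2, y↦1}, S={0↦2, 1↦-6, 2↦3}, K=[addR :: addL(0)]>
step 16: <C=(λp. p), E={x↦2, y↦1}, S={0↦2, 1↦-6, 2↦3}, K=[arg :: addR :: addL(0)]>
step 17: <C=0, E={x↦2, y↦1}, S={0↦2, 1↦-6, 2↦3}, K=[fun :: addR :: addL(0)]>
step 18: <C=p, E={p↦3, x↦2, y↦1}, S={0↦2, 1↦-6, 2↦3, 3↦0}, K=[addR :: addL(0)]>
step 19: <C=(let p = y in p), E={y↦1}, S={0↦2, 1↦-6, 2↦3, 3↦0}, K=[addL(0) :: addL(0)]>
step 20: <C=y, E={y↦1}, S={0↦2, 1↦-6, 2↦3, 3↦0}, K=[let p :: addL(0) :: addL(0)]>
step 21: <C=p, E={p↦4, y↦1}, S={0↦2, 1↦-6, 2↦3, 3↦0, 4↦-6}, K=[addL(0) :: addL(0)]>
→ final value -6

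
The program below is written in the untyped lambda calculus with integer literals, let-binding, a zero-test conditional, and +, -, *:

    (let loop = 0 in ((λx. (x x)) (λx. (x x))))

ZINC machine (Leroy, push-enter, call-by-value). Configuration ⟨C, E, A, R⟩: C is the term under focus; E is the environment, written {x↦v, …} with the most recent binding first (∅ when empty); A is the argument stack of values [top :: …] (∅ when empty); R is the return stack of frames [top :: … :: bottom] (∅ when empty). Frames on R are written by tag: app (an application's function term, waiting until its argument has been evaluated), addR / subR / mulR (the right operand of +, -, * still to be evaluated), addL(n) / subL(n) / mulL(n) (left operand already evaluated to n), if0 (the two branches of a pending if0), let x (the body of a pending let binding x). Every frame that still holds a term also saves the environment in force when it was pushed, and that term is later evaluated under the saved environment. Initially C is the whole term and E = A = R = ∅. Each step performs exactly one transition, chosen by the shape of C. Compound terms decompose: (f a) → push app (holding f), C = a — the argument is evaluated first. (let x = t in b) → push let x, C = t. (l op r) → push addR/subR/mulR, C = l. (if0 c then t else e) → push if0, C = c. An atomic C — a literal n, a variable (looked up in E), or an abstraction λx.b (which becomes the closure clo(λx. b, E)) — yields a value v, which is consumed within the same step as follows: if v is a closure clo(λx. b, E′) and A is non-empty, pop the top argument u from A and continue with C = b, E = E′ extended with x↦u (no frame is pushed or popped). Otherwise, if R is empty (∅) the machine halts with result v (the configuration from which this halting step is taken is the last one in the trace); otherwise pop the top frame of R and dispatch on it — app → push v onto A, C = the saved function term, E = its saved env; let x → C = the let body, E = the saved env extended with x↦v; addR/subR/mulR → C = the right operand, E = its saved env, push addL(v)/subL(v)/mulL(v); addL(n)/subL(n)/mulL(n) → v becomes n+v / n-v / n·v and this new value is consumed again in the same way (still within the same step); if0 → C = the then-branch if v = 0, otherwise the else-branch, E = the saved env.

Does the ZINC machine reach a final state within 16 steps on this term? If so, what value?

t=0: ⟨C=(let loop = 0 in ((λx. (x x)) (λx. (x x)))); E=∅; A=∅; R=∅⟩
t=1: ⟨C=0; E=∅; A=∅; R=[let loop]⟩
t=2: ⟨C=((λx. (x x)) (λx. (x x))); E={loop↦0}; A=∅; R=∅⟩
t=3: ⟨C=(λx. (x x)); E={loop↦0}; A=∅; R=[app]⟩
t=4: ⟨C=(λx. (x x)); E={loop↦0}; A=[clo(λx. (x x), {loop↦0})]; R=∅⟩
t=5: ⟨C=(x x); E={x↦clo(λx. (x x), {loop↦0}), loop↦0}; A=∅; R=∅⟩
t=6: ⟨C=x; E={x↦clo(λx. (x x), {loop↦0}), loop↦0}; A=∅; R=[app]⟩
t=7: ⟨C=x; E={x↦clo(λx. (x x), {loop↦0}), loop↦0}; A=[clo(λx. (x x), {loop↦0})]; R=∅⟩
… configuration repeats with period 3 (steps 5–7 recur indefinitely) …

Answer: DIVERGES (no final state within 16 steps)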